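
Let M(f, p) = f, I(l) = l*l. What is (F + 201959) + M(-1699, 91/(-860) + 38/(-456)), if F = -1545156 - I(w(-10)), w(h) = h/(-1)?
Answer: -1344996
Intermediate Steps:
w(h) = -h (w(h) = h*(-1) = -h)
I(l) = l²
F = -1545256 (F = -1545156 - (-1*(-10))² = -1545156 - 1*10² = -1545156 - 1*100 = -1545156 - 100 = -1545256)
(F + 201959) + M(-1699, 91/(-860) + 38/(-456)) = (-1545256 + 201959) - 1699 = -1343297 - 1699 = -1344996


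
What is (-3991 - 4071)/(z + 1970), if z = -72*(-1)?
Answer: -4031/1021 ≈ -3.9481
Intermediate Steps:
z = 72
(-3991 - 4071)/(z + 1970) = (-3991 - 4071)/(72 + 1970) = -8062/2042 = -8062*1/2042 = -4031/1021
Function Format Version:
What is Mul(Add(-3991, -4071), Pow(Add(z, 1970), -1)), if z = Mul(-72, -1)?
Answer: Rational(-4031, 1021) ≈ -3.9481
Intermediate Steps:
z = 72
Mul(Add(-3991, -4071), Pow(Add(z, 1970), -1)) = Mul(Add(-3991, -4071), Pow(Add(72, 1970), -1)) = Mul(-8062, Pow(2042, -1)) = Mul(-8062, Rational(1, 2042)) = Rational(-4031, 1021)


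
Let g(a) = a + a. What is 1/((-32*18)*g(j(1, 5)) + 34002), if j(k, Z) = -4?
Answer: 1/38610 ≈ 2.5900e-5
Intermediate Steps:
g(a) = 2*a
1/((-32*18)*g(j(1, 5)) + 34002) = 1/((-32*18)*(2*(-4)) + 34002) = 1/(-576*(-8) + 34002) = 1/(4608 + 34002) = 1/38610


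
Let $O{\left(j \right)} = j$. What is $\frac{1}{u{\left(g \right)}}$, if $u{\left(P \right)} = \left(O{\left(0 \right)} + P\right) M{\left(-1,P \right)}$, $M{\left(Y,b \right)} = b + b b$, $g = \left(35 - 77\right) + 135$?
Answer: $\frac{1}{813006} \approx 1.23 \cdot 10^{-6}$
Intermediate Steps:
$g = 93$ ($g = -42 + 135 = 93$)
$M{\left(Y,b \right)} = b + b^{2}$
$u{\left(P \right)} = P^{2} \left(1 + P\right)$ ($u{\left(P \right)} = \left(0 + P\right) P \left(1 + P\right) = P P \left(1 + P\right) = P^{2} \left(1 + P\right)$)
$\frac{1}{u{\left(g \right)}} = \frac{1}{93^{2} \left(1 + 93\right)} = \frac{1}{8649 \cdot 94} = \frac{1}{813006}$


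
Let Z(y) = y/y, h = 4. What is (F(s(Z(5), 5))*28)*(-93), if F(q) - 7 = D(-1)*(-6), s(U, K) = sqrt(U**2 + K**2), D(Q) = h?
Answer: 44268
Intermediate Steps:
Z(y) = 1
D(Q) = 4
s(U, K) = sqrt(K**2 + U**2)
F(q) = -17 (F(q) = 7 + 4*(-6) = 7 - 24 = -17)
(F(s(Z(5), 5))*28)*(-93) = -17*28*(-93) = -476*(-93) = 44268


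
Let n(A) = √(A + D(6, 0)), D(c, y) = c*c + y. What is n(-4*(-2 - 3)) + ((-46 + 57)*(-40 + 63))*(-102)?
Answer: -25806 + 2*√14 ≈ -25799.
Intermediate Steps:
D(c, y) = y + c² (D(c, y) = c² + y = y + c²)
n(A) = √(36 + A) (n(A) = √(A + (0 + 6²)) = √(A + (0 + 36)) = √(A + 36) = √(36 + A))
n(-4*(-2 - 3)) + ((-46 + 57)*(-40 + 63))*(-102) = √(36 - 4*(-2 - 3)) + ((-46 + 57)*(-40 + 63))*(-102) = √(36 - 4*(-5)) + (11*23)*(-102) = √(36 + 20) + 253*(-102) = √56 - 25806 = 2*√14 - 25806 = -25806 + 2*√14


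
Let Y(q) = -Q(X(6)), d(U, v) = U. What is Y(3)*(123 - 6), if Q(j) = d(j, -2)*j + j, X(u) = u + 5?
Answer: -15444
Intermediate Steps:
X(u) = 5 + u
Q(j) = j + j**2 (Q(j) = j*j + j = j**2 + j = j + j**2)
Y(q) = -132 (Y(q) = -(5 + 6)*(1 + (5 + 6)) = -11*(1 + 11) = -11*12 = -1*132 = -132)
Y(3)*(123 - 6) = -132*(123 - 6) = -132*117 = -15444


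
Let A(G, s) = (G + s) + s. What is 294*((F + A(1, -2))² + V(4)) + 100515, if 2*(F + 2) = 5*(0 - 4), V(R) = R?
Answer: 167841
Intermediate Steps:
A(G, s) = G + 2*s
F = -12 (F = -2 + (5*(0 - 4))/2 = -2 + (5*(-4))/2 = -2 + (½)*(-20) = -2 - 10 = -12)
294*((F + A(1, -2))² + V(4)) + 100515 = 294*((-12 + (1 + 2*(-2)))² + 4) + 100515 = 294*((-12 + (1 - 4))² + 4) + 100515 = 294*((-12 - 3)² + 4) + 100515 = 294*((-15)² + 4) + 100515 = 294*(225 + 4) + 100515 = 294*229 + 100515 = 67326 + 100515 = 167841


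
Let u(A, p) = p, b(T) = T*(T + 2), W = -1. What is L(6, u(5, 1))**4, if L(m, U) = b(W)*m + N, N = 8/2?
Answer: 16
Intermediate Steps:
b(T) = T*(2 + T)
N = 4 (N = 8*(1/2) = 4)
L(m, U) = 4 - m (L(m, U) = (-(2 - 1))*m + 4 = (-1*1)*m + 4 = -m + 4 = 4 - m)
L(6, u(5, 1))**4 = (4 - 1*6)**4 = (4 - 6)**4 = (-2)**4 = 16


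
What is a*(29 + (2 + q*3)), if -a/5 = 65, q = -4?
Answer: -6175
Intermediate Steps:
a = -325 (a = -5*65 = -325)
a*(29 + (2 + q*3)) = -325*(29 + (2 - 4*3)) = -325*(29 + (2 - 12)) = -325*(29 - 10) = -325*19 = -6175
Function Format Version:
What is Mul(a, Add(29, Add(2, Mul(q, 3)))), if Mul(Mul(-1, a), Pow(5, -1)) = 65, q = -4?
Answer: -6175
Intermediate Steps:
a = -325 (a = Mul(-5, 65) = -325)
Mul(a, Add(29, Add(2, Mul(q, 3)))) = Mul(-325, Add(29, Add(2, Mul(-4, 3)))) = Mul(-325, Add(29, Add(2, -12))) = Mul(-325, Add(29, -10)) = Mul(-325, 19) = -6175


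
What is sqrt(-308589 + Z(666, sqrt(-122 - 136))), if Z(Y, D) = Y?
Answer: I*sqrt(307923) ≈ 554.91*I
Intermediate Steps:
sqrt(-308589 + Z(666, sqrt(-122 - 136))) = sqrt(-308589 + 666) = sqrt(-307923) = I*sqrt(307923)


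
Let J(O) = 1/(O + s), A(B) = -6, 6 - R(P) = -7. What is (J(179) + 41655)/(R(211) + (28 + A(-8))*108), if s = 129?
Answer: 12829741/735812 ≈ 17.436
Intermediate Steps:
R(P) = 13 (R(P) = 6 - 1*(-7) = 6 + 7 = 13)
J(O) = 1/(129 + O) (J(O) = 1/(O + 129) = 1/(129 + O))
(J(179) + 41655)/(R(211) + (28 + A(-8))*108) = (1/(129 + 179) + 41655)/(13 + (28 - 6)*108) = (1/308 + 41655)/(13 + 22*108) = (1/308 + 41655)/(13 + 2376) = (12829741/308)/2389 = (12829741/308)*(1/2389) = 12829741/735812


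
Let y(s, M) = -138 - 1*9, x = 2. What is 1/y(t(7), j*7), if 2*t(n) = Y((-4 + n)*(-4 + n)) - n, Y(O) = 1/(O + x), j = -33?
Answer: -1/147 ≈ -0.0068027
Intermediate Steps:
Y(O) = 1/(2 + O) (Y(O) = 1/(O + 2) = 1/(2 + O))
t(n) = 1/(2*(2 + (-4 + n)**2)) - n/2 (t(n) = (1/(2 + (-4 + n)*(-4 + n)) - n)/2 = (1/(2 + (-4 + n)**2) - n)/2 = 1/(2*(2 + (-4 + n)**2)) - n/2)
y(s, M) = -147 (y(s, M) = -138 - 9 = -147)
1/y(t(7), j*7) = 1/(-147) = -1/147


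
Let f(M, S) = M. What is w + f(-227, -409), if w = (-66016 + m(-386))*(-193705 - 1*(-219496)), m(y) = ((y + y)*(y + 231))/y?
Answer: -1710614093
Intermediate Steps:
m(y) = 462 + 2*y (m(y) = ((2*y)*(231 + y))/y = (2*y*(231 + y))/y = 462 + 2*y)
w = -1710613866 (w = (-66016 + (462 + 2*(-386)))*(-193705 - 1*(-219496)) = (-66016 + (462 - 772))*(-193705 + 219496) = (-66016 - 310)*25791 = -66326*25791 = -1710613866)
w + f(-227, -409) = -1710613866 - 227 = -1710614093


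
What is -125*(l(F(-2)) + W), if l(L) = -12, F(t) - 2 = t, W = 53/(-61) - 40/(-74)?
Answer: 3478125/2257 ≈ 1541.0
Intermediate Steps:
W = -741/2257 (W = 53*(-1/61) - 40*(-1/74) = -53/61 + 20/37 = -741/2257 ≈ -0.32831)
F(t) = 2 + t
-125*(l(F(-2)) + W) = -125*(-12 - 741/2257) = -125*(-27825/2257) = 3478125/2257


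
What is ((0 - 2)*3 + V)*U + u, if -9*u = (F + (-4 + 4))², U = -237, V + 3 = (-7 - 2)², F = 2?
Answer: -153580/9 ≈ -17064.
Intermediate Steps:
V = 78 (V = -3 + (-7 - 2)² = -3 + (-9)² = -3 + 81 = 78)
u = -4/9 (u = -(2 + (-4 + 4))²/9 = -(2 + 0)²/9 = -⅑*2² = -⅑*4 = -4/9 ≈ -0.44444)
((0 - 2)*3 + V)*U + u = ((0 - 2)*3 + 78)*(-237) - 4/9 = (-2*3 + 78)*(-237) - 4/9 = (-6 + 78)*(-237) - 4/9 = 72*(-237) - 4/9 = -17064 - 4/9 = -153580/9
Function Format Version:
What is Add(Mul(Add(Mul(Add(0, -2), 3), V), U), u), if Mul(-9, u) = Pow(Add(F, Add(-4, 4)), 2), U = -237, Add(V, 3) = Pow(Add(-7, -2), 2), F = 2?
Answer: Rational(-153580, 9) ≈ -17064.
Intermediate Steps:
V = 78 (V = Add(-3, Pow(Add(-7, -2), 2)) = Add(-3, Pow(-9, 2)) = Add(-3, 81) = 78)
u = Rational(-4, 9) (u = Mul(Rational(-1, 9), Pow(Add(2, Add(-4, 4)), 2)) = Mul(Rational(-1, 9), Pow(Add(2, 0), 2)) = Mul(Rational(-1, 9), Pow(2, 2)) = Mul(Rational(-1, 9), 4) = Rational(-4, 9) ≈ -0.44444)
Add(Mul(Add(Mul(Add(0, -2), 3), V), U), u) = Add(Mul(Add(Mul(Add(0, -2), 3), 78), -237), Rational(-4, 9)) = Add(Mul(Add(Mul(-2, 3), 78), -237), Rational(-4, 9)) = Add(Mul(Add(-6, 78), -237), Rational(-4, 9)) = Add(Mul(72, -237), Rational(-4, 9)) = Add(-17064, Rational(-4, 9)) = Rational(-153580, 9)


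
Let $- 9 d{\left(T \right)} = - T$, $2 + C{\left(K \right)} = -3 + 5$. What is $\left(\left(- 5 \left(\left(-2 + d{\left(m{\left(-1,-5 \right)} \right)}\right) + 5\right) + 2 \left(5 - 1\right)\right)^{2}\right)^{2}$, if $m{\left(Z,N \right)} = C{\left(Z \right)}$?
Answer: $2401$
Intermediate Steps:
$C{\left(K \right)} = 0$ ($C{\left(K \right)} = -2 + \left(-3 + 5\right) = -2 + 2 = 0$)
$m{\left(Z,N \right)} = 0$
$d{\left(T \right)} = \frac{T}{9}$ ($d{\left(T \right)} = - \frac{\left(-1\right) T}{9} = \frac{T}{9}$)
$\left(\left(- 5 \left(\left(-2 + d{\left(m{\left(-1,-5 \right)} \right)}\right) + 5\right) + 2 \left(5 - 1\right)\right)^{2}\right)^{2} = \left(\left(- 5 \left(\left(-2 + \frac{1}{9} \cdot 0\right) + 5\right) + 2 \left(5 - 1\right)\right)^{2}\right)^{2} = \left(\left(- 5 \left(\left(-2 + 0\right) + 5\right) + 2 \cdot 4\right)^{2}\right)^{2} = \left(\left(- 5 \left(-2 + 5\right) + 8\right)^{2}\right)^{2} = \left(\left(\left(-5\right) 3 + 8\right)^{2}\right)^{2} = \left(\left(-15 + 8\right)^{2}\right)^{2} = \left(\left(-7\right)^{2}\right)^{2} = 49^{2} = 2401$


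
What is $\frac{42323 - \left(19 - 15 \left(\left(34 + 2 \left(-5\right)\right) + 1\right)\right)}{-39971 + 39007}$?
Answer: $- \frac{42679}{964} \approx -44.273$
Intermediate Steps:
$\frac{42323 - \left(19 - 15 \left(\left(34 + 2 \left(-5\right)\right) + 1\right)\right)}{-39971 + 39007} = \frac{42323 - \left(19 - 15 \left(\left(34 - 10\right) + 1\right)\right)}{-964} = \left(42323 - \left(19 - 15 \left(24 + 1\right)\right)\right) \left(- \frac{1}{964}\right) = \left(42323 + \left(15 \cdot 25 - 19\right)\right) \left(- \frac{1}{964}\right) = \left(42323 + \left(375 - 19\right)\right) \left(- \frac{1}{964}\right) = \left(42323 + 356\right) \left(- \frac{1}{964}\right) = 42679 \left(- \frac{1}{964}\right) = - \frac{42679}{964}$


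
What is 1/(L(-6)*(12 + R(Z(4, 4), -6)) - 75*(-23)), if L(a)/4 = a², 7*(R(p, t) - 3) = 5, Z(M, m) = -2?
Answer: 7/27915 ≈ 0.00025076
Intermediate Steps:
R(p, t) = 26/7 (R(p, t) = 3 + (⅐)*5 = 3 + 5/7 = 26/7)
L(a) = 4*a²
1/(L(-6)*(12 + R(Z(4, 4), -6)) - 75*(-23)) = 1/((4*(-6)²)*(12 + 26/7) - 75*(-23)) = 1/((4*36)*(110/7) + 1725) = 1/(144*(110/7) + 1725) = 1/(15840/7 + 1725) = 1/(27915/7) = 7/27915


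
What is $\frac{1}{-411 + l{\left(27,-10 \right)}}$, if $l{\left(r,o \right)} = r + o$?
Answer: $- \frac{1}{394} \approx -0.0025381$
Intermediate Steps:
$l{\left(r,o \right)} = o + r$
$\frac{1}{-411 + l{\left(27,-10 \right)}} = \frac{1}{-411 + \left(-10 + 27\right)} = \frac{1}{-411 + 17} = \frac{1}{-394} = - \frac{1}{394}$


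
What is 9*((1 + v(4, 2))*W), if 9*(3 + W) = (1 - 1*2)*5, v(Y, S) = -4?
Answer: 96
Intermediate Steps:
W = -32/9 (W = -3 + ((1 - 1*2)*5)/9 = -3 + ((1 - 2)*5)/9 = -3 + (-1*5)/9 = -3 + (1/9)*(-5) = -3 - 5/9 = -32/9 ≈ -3.5556)
9*((1 + v(4, 2))*W) = 9*((1 - 4)*(-32/9)) = 9*(-3*(-32/9)) = 9*(32/3) = 96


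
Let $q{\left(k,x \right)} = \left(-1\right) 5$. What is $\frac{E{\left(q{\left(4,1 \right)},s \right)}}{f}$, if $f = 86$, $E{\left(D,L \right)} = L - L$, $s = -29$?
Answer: $0$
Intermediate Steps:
$q{\left(k,x \right)} = -5$
$E{\left(D,L \right)} = 0$
$\frac{E{\left(q{\left(4,1 \right)},s \right)}}{f} = \frac{0}{86} = 0 \cdot \frac{1}{86} = 0$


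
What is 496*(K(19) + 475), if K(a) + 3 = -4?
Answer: 232128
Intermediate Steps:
K(a) = -7 (K(a) = -3 - 4 = -7)
496*(K(19) + 475) = 496*(-7 + 475) = 496*468 = 232128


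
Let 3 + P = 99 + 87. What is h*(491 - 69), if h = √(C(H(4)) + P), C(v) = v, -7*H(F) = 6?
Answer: 2110*√357/7 ≈ 5695.3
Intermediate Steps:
H(F) = -6/7 (H(F) = -⅐*6 = -6/7)
P = 183 (P = -3 + (99 + 87) = -3 + 186 = 183)
h = 5*√357/7 (h = √(-6/7 + 183) = √(1275/7) = 5*√357/7 ≈ 13.496)
h*(491 - 69) = (5*√357/7)*(491 - 69) = (5*√357/7)*422 = 2110*√357/7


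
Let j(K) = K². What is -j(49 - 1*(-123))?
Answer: -29584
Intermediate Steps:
-j(49 - 1*(-123)) = -(49 - 1*(-123))² = -(49 + 123)² = -1*172² = -1*29584 = -29584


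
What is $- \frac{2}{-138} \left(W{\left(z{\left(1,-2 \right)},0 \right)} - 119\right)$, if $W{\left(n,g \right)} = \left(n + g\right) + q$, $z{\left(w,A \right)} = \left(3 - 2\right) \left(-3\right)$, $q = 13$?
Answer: $- \frac{109}{69} \approx -1.5797$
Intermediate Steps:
$z{\left(w,A \right)} = -3$ ($z{\left(w,A \right)} = 1 \left(-3\right) = -3$)
$W{\left(n,g \right)} = 13 + g + n$ ($W{\left(n,g \right)} = \left(n + g\right) + 13 = \left(g + n\right) + 13 = 13 + g + n$)
$- \frac{2}{-138} \left(W{\left(z{\left(1,-2 \right)},0 \right)} - 119\right) = - \frac{2}{-138} \left(\left(13 + 0 - 3\right) - 119\right) = \left(-2\right) \left(- \frac{1}{138}\right) \left(10 - 119\right) = \frac{1}{69} \left(-109\right) = - \frac{109}{69}$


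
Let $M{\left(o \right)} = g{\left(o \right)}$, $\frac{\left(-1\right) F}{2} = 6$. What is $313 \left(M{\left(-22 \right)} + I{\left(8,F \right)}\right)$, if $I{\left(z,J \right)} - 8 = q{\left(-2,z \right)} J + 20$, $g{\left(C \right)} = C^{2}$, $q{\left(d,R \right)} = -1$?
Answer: $164012$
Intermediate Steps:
$F = -12$ ($F = \left(-2\right) 6 = -12$)
$I{\left(z,J \right)} = 28 - J$ ($I{\left(z,J \right)} = 8 - \left(-20 + J\right) = 28 - J$)
$M{\left(o \right)} = o^{2}$
$313 \left(M{\left(-22 \right)} + I{\left(8,F \right)}\right) = 313 \left(\left(-22\right)^{2} + \left(28 - -12\right)\right) = 313 \left(484 + \left(28 + 12\right)\right) = 313 \left(484 + 40\right) = 313 \cdot 524 = 164012$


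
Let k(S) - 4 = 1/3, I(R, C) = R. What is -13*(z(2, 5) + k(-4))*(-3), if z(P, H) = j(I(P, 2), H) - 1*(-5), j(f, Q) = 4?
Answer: 520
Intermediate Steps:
k(S) = 13/3 (k(S) = 4 + 1/3 = 13/3)
z(P, H) = 9 (z(P, H) = 4 - 1*(-5) = 4 + 5 = 9)
-13*(z(2, 5) + k(-4))*(-3) = -13*(9 + 13/3)*(-3) = -520*(-3)/3 = -13*(-40) = 520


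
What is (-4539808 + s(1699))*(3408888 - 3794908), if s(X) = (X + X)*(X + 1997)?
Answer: -3095571584000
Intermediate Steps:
s(X) = 2*X*(1997 + X) (s(X) = (2*X)*(1997 + X) = 2*X*(1997 + X))
(-4539808 + s(1699))*(3408888 - 3794908) = (-4539808 + 2*1699*(1997 + 1699))*(3408888 - 3794908) = (-4539808 + 2*1699*3696)*(-386020) = (-4539808 + 12559008)*(-386020) = 8019200*(-386020) = -3095571584000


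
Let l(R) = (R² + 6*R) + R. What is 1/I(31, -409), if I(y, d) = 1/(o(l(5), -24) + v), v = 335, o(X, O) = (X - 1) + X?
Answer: 454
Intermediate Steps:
l(R) = R² + 7*R
o(X, O) = -1 + 2*X (o(X, O) = (-1 + X) + X = -1 + 2*X)
I(y, d) = 1/454 (I(y, d) = 1/((-1 + 2*(5*(7 + 5))) + 335) = 1/((-1 + 2*(5*12)) + 335) = 1/((-1 + 2*60) + 335) = 1/((-1 + 120) + 335) = 1/(119 + 335) = 1/454)
1/I(31, -409) = 1/(1/454) = 454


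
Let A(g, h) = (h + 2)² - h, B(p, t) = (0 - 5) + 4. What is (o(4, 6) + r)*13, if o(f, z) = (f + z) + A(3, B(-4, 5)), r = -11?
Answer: 13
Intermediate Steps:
B(p, t) = -1 (B(p, t) = -5 + 4 = -1)
A(g, h) = (2 + h)² - h
o(f, z) = 2 + f + z (o(f, z) = (f + z) + ((2 - 1)² - 1*(-1)) = (f + z) + (1² + 1) = (f + z) + (1 + 1) = (f + z) + 2 = 2 + f + z)
(o(4, 6) + r)*13 = ((2 + 4 + 6) - 11)*13 = (12 - 11)*13 = 1*13 = 13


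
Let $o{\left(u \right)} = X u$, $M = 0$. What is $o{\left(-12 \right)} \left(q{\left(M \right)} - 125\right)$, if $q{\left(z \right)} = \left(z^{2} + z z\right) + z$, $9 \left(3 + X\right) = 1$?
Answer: $- \frac{13000}{3} \approx -4333.3$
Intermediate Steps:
$X = - \frac{26}{9}$ ($X = -3 + \frac{1}{9} \cdot 1 = -3 + \frac{1}{9} = - \frac{26}{9} \approx -2.8889$)
$o{\left(u \right)} = - \frac{26 u}{9}$
$q{\left(z \right)} = z + 2 z^{2}$ ($q{\left(z \right)} = \left(z^{2} + z^{2}\right) + z = 2 z^{2} + z = z + 2 z^{2}$)
$o{\left(-12 \right)} \left(q{\left(M \right)} - 125\right) = \left(- \frac{26}{9}\right) \left(-12\right) \left(0 \left(1 + 2 \cdot 0\right) - 125\right) = \frac{104 \left(0 \left(1 + 0\right) - 125\right)}{3} = \frac{104 \left(0 \cdot 1 - 125\right)}{3} = \frac{104 \left(0 - 125\right)}{3} = \frac{104}{3} \left(-125\right) = - \frac{13000}{3}$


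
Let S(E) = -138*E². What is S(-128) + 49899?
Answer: -2211093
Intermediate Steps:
S(-128) + 49899 = -138*(-128)² + 49899 = -138*16384 + 49899 = -2260992 + 49899 = -2211093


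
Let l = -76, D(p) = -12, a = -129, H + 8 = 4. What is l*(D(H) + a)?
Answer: 10716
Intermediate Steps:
H = -4 (H = -8 + 4 = -4)
l*(D(H) + a) = -76*(-12 - 129) = -76*(-141) = 10716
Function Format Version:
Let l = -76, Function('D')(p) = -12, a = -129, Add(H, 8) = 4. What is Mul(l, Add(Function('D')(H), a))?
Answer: 10716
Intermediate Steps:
H = -4 (H = Add(-8, 4) = -4)
Mul(l, Add(Function('D')(H), a)) = Mul(-76, Add(-12, -129)) = Mul(-76, -141) = 10716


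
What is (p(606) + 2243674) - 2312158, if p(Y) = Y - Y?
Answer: -68484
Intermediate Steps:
p(Y) = 0
(p(606) + 2243674) - 2312158 = (0 + 2243674) - 2312158 = 2243674 - 2312158 = -68484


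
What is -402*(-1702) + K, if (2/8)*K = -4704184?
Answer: -18132532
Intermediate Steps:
K = -18816736 (K = 4*(-4704184) = -18816736)
-402*(-1702) + K = -402*(-1702) - 18816736 = 684204 - 18816736 = -18132532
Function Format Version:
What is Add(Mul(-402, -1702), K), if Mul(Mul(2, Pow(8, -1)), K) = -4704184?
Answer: -18132532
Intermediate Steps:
K = -18816736 (K = Mul(4, -4704184) = -18816736)
Add(Mul(-402, -1702), K) = Add(Mul(-402, -1702), -18816736) = Add(684204, -18816736) = -18132532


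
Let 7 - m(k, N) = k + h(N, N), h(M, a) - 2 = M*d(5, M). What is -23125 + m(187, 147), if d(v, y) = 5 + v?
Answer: -24777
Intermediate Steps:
h(M, a) = 2 + 10*M (h(M, a) = 2 + M*(5 + 5) = 2 + M*10 = 2 + 10*M)
m(k, N) = 5 - k - 10*N (m(k, N) = 7 - (k + (2 + 10*N)) = 7 - (2 + k + 10*N) = 7 + (-2 - k - 10*N) = 5 - k - 10*N)
-23125 + m(187, 147) = -23125 + (5 - 1*187 - 10*147) = -23125 + (5 - 187 - 1470) = -23125 - 1652 = -24777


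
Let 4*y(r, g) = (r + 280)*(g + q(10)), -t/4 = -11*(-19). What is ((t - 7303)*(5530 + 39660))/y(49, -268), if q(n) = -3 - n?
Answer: 1471205640/92449 ≈ 15914.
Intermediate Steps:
t = -836 (t = -(-44)*(-19) = -4*209 = -836)
y(r, g) = (-13 + g)*(280 + r)/4 (y(r, g) = ((r + 280)*(g + (-3 - 1*10)))/4 = ((280 + r)*(g + (-3 - 10)))/4 = ((280 + r)*(g - 13))/4 = ((280 + r)*(-13 + g))/4 = ((-13 + g)*(280 + r))/4 = (-13 + g)*(280 + r)/4)
((t - 7303)*(5530 + 39660))/y(49, -268) = ((-836 - 7303)*(5530 + 39660))/(-910 + 70*(-268) - 13/4*49 + (¼)*(-268)*49) = (-8139*45190)/(-910 - 18760 - 637/4 - 3283) = -367801410/(-92449/4) = -367801410*(-4/92449) = 1471205640/92449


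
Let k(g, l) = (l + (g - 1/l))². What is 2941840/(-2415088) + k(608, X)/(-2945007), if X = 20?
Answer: -18492422686891/13677790510800 ≈ -1.3520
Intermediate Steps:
k(g, l) = (g + l - 1/l)²
2941840/(-2415088) + k(608, X)/(-2945007) = 2941840/(-2415088) + ((-1 + 20² + 608*20)²/20²)/(-2945007) = 2941840*(-1/2415088) + ((-1 + 400 + 12160)²/400)*(-1/2945007) = -183865/150943 + ((1/400)*12559²)*(-1/2945007) = -183865/150943 + ((1/400)*157728481)*(-1/2945007) = -183865/150943 + (157728481/400)*(-1/2945007) = -183865/150943 - 157728481/1178002800 = -18492422686891/13677790510800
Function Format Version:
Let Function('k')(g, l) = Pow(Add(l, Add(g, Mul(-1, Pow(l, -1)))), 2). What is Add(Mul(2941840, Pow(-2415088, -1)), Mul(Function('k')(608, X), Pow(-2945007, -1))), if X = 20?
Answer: Rational(-18492422686891, 13677790510800) ≈ -1.3520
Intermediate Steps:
Function('k')(g, l) = Pow(Add(g, l, Mul(-1, Pow(l, -1))), 2)
Add(Mul(2941840, Pow(-2415088, -1)), Mul(Function('k')(608, X), Pow(-2945007, -1))) = Add(Mul(2941840, Pow(-2415088, -1)), Mul(Mul(Pow(20, -2), Pow(Add(-1, Pow(20, 2), Mul(608, 20)), 2)), Pow(-2945007, -1))) = Add(Mul(2941840, Rational(-1, 2415088)), Mul(Mul(Rational(1, 400), Pow(Add(-1, 400, 12160), 2)), Rational(-1, 2945007))) = Add(Rational(-183865, 150943), Mul(Mul(Rational(1, 400), Pow(12559, 2)), Rational(-1, 2945007))) = Add(Rational(-183865, 150943), Mul(Mul(Rational(1, 400), 157728481), Rational(-1, 2945007))) = Add(Rational(-183865, 150943), Mul(Rational(157728481, 400), Rational(-1, 2945007))) = Add(Rational(-183865, 150943), Rational(-157728481, 1178002800)) = Rational(-18492422686891, 13677790510800)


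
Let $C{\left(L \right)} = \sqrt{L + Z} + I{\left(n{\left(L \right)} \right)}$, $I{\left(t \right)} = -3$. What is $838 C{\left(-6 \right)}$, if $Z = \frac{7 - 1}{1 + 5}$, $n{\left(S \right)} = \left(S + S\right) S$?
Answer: $-2514 + 838 i \sqrt{5} \approx -2514.0 + 1873.8 i$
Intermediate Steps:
$n{\left(S \right)} = 2 S^{2}$ ($n{\left(S \right)} = 2 S S = 2 S^{2}$)
$Z = 1$ ($Z = \frac{6}{6} = 6 \cdot \frac{1}{6} = 1$)
$C{\left(L \right)} = -3 + \sqrt{1 + L}$ ($C{\left(L \right)} = \sqrt{L + 1} - 3 = \sqrt{1 + L} - 3 = -3 + \sqrt{1 + L}$)
$838 C{\left(-6 \right)} = 838 \left(-3 + \sqrt{1 - 6}\right) = 838 \left(-3 + \sqrt{-5}\right) = 838 \left(-3 + i \sqrt{5}\right) = -2514 + 838 i \sqrt{5}$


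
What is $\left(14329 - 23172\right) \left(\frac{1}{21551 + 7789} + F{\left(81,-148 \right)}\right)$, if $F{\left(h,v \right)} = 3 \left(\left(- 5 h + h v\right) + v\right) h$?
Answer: $\frac{790675307157217}{29340} \approx 2.6949 \cdot 10^{10}$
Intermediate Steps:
$F{\left(h,v \right)} = h \left(- 15 h + 3 v + 3 h v\right)$ ($F{\left(h,v \right)} = 3 \left(v - 5 h + h v\right) h = \left(- 15 h + 3 v + 3 h v\right) h = h \left(- 15 h + 3 v + 3 h v\right)$)
$\left(14329 - 23172\right) \left(\frac{1}{21551 + 7789} + F{\left(81,-148 \right)}\right) = \left(14329 - 23172\right) \left(\frac{1}{21551 + 7789} + 3 \cdot 81 \left(-148 - 405 + 81 \left(-148\right)\right)\right) = - 8843 \left(\frac{1}{29340} + 3 \cdot 81 \left(-148 - 405 - 11988\right)\right) = - 8843 \left(\frac{1}{29340} + 3 \cdot 81 \left(-12541\right)\right) = - 8843 \left(\frac{1}{29340} - 3047463\right) = \left(-8843\right) \left(- \frac{89412564419}{29340}\right) = \frac{790675307157217}{29340}$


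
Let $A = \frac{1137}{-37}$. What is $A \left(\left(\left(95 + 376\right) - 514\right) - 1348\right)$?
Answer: $\frac{1581567}{37} \approx 42745.0$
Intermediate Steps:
$A = - \frac{1137}{37}$ ($A = 1137 \left(- \frac{1}{37}\right) = - \frac{1137}{37} \approx -30.73$)
$A \left(\left(\left(95 + 376\right) - 514\right) - 1348\right) = - \frac{1137 \left(\left(\left(95 + 376\right) - 514\right) - 1348\right)}{37} = - \frac{1137 \left(\left(471 - 514\right) - 1348\right)}{37} = - \frac{1137 \left(-43 - 1348\right)}{37} = \left(- \frac{1137}{37}\right) \left(-1391\right) = \frac{1581567}{37}$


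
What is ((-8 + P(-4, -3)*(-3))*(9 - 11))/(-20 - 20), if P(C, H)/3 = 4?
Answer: -11/5 ≈ -2.2000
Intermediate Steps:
P(C, H) = 12 (P(C, H) = 3*4 = 12)
((-8 + P(-4, -3)*(-3))*(9 - 11))/(-20 - 20) = ((-8 + 12*(-3))*(9 - 11))/(-20 - 20) = ((-8 - 36)*(-2))/(-40) = -(-11)*(-2)/10 = -1/40*88 = -11/5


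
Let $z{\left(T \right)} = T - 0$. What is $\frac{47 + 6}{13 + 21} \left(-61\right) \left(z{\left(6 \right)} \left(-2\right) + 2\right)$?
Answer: $\frac{16165}{17} \approx 950.88$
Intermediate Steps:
$z{\left(T \right)} = T$ ($z{\left(T \right)} = T + 0 = T$)
$\frac{47 + 6}{13 + 21} \left(-61\right) \left(z{\left(6 \right)} \left(-2\right) + 2\right) = \frac{47 + 6}{13 + 21} \left(-61\right) \left(6 \left(-2\right) + 2\right) = \frac{53}{34} \left(-61\right) \left(-12 + 2\right) = 53 \cdot \frac{1}{34} \left(-61\right) \left(-10\right) = \frac{53}{34} \left(-61\right) \left(-10\right) = \left(- \frac{3233}{34}\right) \left(-10\right) = \frac{16165}{17}$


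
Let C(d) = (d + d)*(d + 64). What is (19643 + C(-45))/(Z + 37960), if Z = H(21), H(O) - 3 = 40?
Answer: 17933/38003 ≈ 0.47188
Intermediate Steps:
H(O) = 43 (H(O) = 3 + 40 = 43)
C(d) = 2*d*(64 + d) (C(d) = (2*d)*(64 + d) = 2*d*(64 + d))
Z = 43
(19643 + C(-45))/(Z + 37960) = (19643 + 2*(-45)*(64 - 45))/(43 + 37960) = (19643 + 2*(-45)*19)/38003 = (19643 - 1710)*(1/38003) = 17933*(1/38003) = 17933/38003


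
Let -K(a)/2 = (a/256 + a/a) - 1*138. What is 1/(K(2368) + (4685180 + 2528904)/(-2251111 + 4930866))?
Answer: 5359510/1383782973 ≈ 0.0038731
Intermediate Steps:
K(a) = 274 - a/128 (K(a) = -2*((a/256 + a/a) - 1*138) = -2*((a*(1/256) + 1) - 138) = -2*((a/256 + 1) - 138) = -2*((1 + a/256) - 138) = -2*(-137 + a/256) = 274 - a/128)
1/(K(2368) + (4685180 + 2528904)/(-2251111 + 4930866)) = 1/((274 - 1/128*2368) + (4685180 + 2528904)/(-2251111 + 4930866)) = 1/((274 - 37/2) + 7214084/2679755) = 1/(511/2 + 7214084*(1/2679755)) = 1/(511/2 + 7214084/2679755) = 1/(1383782973/5359510) = 5359510/1383782973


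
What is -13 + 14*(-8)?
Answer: -125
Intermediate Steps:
-13 + 14*(-8) = -13 - 112 = -125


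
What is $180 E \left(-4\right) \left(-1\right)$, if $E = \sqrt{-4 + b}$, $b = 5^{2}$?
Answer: $720 \sqrt{21} \approx 3299.5$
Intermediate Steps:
$b = 25$
$E = \sqrt{21}$ ($E = \sqrt{-4 + 25} = \sqrt{21} \approx 4.5826$)
$180 E \left(-4\right) \left(-1\right) = 180 \sqrt{21} \left(-4\right) \left(-1\right) = 180 - 4 \sqrt{21} \left(-1\right) = 180 \cdot 4 \sqrt{21} = 720 \sqrt{21}$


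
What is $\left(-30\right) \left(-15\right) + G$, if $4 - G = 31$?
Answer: $423$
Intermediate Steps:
$G = -27$ ($G = 4 - 31 = -27$)
$\left(-30\right) \left(-15\right) + G = \left(-30\right) \left(-15\right) - 27 = 450 - 27 = 423$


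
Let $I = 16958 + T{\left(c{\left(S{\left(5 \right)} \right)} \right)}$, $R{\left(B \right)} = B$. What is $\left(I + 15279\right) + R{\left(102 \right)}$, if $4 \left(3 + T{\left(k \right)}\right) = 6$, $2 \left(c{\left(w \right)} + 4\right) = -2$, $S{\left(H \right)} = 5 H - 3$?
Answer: $\frac{64675}{2} \approx 32338.0$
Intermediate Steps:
$S{\left(H \right)} = -3 + 5 H$
$c{\left(w \right)} = -5$ ($c{\left(w \right)} = -4 + \frac{1}{2} \left(-2\right) = -4 - 1 = -5$)
$T{\left(k \right)} = - \frac{3}{2}$ ($T{\left(k \right)} = -3 + \frac{1}{4} \cdot 6 = -3 + \frac{3}{2} = - \frac{3}{2}$)
$I = \frac{33913}{2}$ ($I = 16958 - \frac{3}{2} = \frac{33913}{2} \approx 16957.0$)
$\left(I + 15279\right) + R{\left(102 \right)} = \left(\frac{33913}{2} + 15279\right) + 102 = \frac{64471}{2} + 102 = \frac{64675}{2}$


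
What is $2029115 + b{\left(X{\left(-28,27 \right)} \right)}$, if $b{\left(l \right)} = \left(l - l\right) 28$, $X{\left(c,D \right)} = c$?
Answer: $2029115$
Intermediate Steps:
$b{\left(l \right)} = 0$ ($b{\left(l \right)} = 0 \cdot 28 = 0$)
$2029115 + b{\left(X{\left(-28,27 \right)} \right)} = 2029115 + 0 = 2029115$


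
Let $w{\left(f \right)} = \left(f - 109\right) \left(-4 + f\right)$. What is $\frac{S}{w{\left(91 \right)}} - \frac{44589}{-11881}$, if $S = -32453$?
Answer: $\frac{455400467}{18605646} \approx 24.476$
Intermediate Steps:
$w{\left(f \right)} = \left(-109 + f\right) \left(-4 + f\right)$
$\frac{S}{w{\left(91 \right)}} - \frac{44589}{-11881} = - \frac{32453}{436 + 91^{2} - 10283} - \frac{44589}{-11881} = - \frac{32453}{436 + 8281 - 10283} - - \frac{44589}{11881} = - \frac{32453}{-1566} + \frac{44589}{11881} = \left(-32453\right) \left(- \frac{1}{1566}\right) + \frac{44589}{11881} = \frac{32453}{1566} + \frac{44589}{11881} = \frac{455400467}{18605646}$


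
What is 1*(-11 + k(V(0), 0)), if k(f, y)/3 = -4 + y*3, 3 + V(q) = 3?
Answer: -23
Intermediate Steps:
V(q) = 0 (V(q) = -3 + 3 = 0)
k(f, y) = -12 + 9*y (k(f, y) = 3*(-4 + y*3) = 3*(-4 + 3*y) = -12 + 9*y)
1*(-11 + k(V(0), 0)) = 1*(-11 + (-12 + 9*0)) = 1*(-11 + (-12 + 0)) = 1*(-11 - 12) = 1*(-23) = -23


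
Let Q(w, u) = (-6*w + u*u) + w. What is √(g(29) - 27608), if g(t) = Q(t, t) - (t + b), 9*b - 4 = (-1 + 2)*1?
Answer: I*√242474/3 ≈ 164.14*I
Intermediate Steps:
Q(w, u) = u² - 5*w (Q(w, u) = (-6*w + u²) + w = (u² - 6*w) + w = u² - 5*w)
b = 5/9 (b = 4/9 + ((-1 + 2)*1)/9 = 4/9 + (1*1)/9 = 4/9 + (⅑)*1 = 4/9 + ⅑ = 5/9 ≈ 0.55556)
g(t) = -5/9 + t² - 6*t (g(t) = (t² - 5*t) - (t + 5/9) = (t² - 5*t) - (5/9 + t) = (t² - 5*t) + (-5/9 - t) = -5/9 + t² - 6*t)
√(g(29) - 27608) = √((-5/9 + 29² - 6*29) - 27608) = √((-5/9 + 841 - 174) - 27608) = √(5998/9 - 27608) = √(-242474/9) = I*√242474/3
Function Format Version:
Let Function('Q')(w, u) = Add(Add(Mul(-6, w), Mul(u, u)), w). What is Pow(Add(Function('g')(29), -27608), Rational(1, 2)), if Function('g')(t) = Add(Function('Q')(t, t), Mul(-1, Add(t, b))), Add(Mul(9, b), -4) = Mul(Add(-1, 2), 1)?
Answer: Mul(Rational(1, 3), I, Pow(242474, Rational(1, 2))) ≈ Mul(164.14, I)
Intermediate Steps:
Function('Q')(w, u) = Add(Pow(u, 2), Mul(-5, w)) (Function('Q')(w, u) = Add(Add(Mul(-6, w), Pow(u, 2)), w) = Add(Add(Pow(u, 2), Mul(-6, w)), w) = Add(Pow(u, 2), Mul(-5, w)))
b = Rational(5, 9) (b = Add(Rational(4, 9), Mul(Rational(1, 9), Mul(Add(-1, 2), 1))) = Add(Rational(4, 9), Mul(Rational(1, 9), Mul(1, 1))) = Add(Rational(4, 9), Mul(Rational(1, 9), 1)) = Add(Rational(4, 9), Rational(1, 9)) = Rational(5, 9) ≈ 0.55556)
Function('g')(t) = Add(Rational(-5, 9), Pow(t, 2), Mul(-6, t)) (Function('g')(t) = Add(Add(Pow(t, 2), Mul(-5, t)), Mul(-1, Add(t, Rational(5, 9)))) = Add(Add(Pow(t, 2), Mul(-5, t)), Mul(-1, Add(Rational(5, 9), t))) = Add(Add(Pow(t, 2), Mul(-5, t)), Add(Rational(-5, 9), Mul(-1, t))) = Add(Rational(-5, 9), Pow(t, 2), Mul(-6, t)))
Pow(Add(Function('g')(29), -27608), Rational(1, 2)) = Pow(Add(Add(Rational(-5, 9), Pow(29, 2), Mul(-6, 29)), -27608), Rational(1, 2)) = Pow(Add(Add(Rational(-5, 9), 841, -174), -27608), Rational(1, 2)) = Pow(Add(Rational(5998, 9), -27608), Rational(1, 2)) = Pow(Rational(-242474, 9), Rational(1, 2)) = Mul(Rational(1, 3), I, Pow(242474, Rational(1, 2)))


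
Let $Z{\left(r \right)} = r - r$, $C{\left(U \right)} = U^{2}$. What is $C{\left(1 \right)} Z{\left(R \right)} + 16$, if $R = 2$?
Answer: $16$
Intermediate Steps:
$Z{\left(r \right)} = 0$
$C{\left(1 \right)} Z{\left(R \right)} + 16 = 1^{2} \cdot 0 + 16 = 1 \cdot 0 + 16 = 0 + 16 = 16$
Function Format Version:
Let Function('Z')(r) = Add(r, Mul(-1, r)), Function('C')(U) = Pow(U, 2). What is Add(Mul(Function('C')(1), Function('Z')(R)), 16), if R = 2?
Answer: 16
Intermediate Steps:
Function('Z')(r) = 0
Add(Mul(Function('C')(1), Function('Z')(R)), 16) = Add(Mul(Pow(1, 2), 0), 16) = Add(Mul(1, 0), 16) = Add(0, 16) = 16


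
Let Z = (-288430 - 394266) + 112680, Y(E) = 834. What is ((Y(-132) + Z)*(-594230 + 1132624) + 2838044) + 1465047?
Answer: -306439870617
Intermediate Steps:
Z = -570016 (Z = -682696 + 112680 = -570016)
((Y(-132) + Z)*(-594230 + 1132624) + 2838044) + 1465047 = ((834 - 570016)*(-594230 + 1132624) + 2838044) + 1465047 = (-569182*538394 + 2838044) + 1465047 = (-306444173708 + 2838044) + 1465047 = -306441335664 + 1465047 = -306439870617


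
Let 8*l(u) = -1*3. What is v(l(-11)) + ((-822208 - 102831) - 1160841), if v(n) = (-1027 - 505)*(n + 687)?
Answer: -6275579/2 ≈ -3.1378e+6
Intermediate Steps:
l(u) = -3/8 (l(u) = (-1*3)/8 = (1/8)*(-3) = -3/8)
v(n) = -1052484 - 1532*n (v(n) = -1532*(687 + n) = -1052484 - 1532*n)
v(l(-11)) + ((-822208 - 102831) - 1160841) = (-1052484 - 1532*(-3/8)) + ((-822208 - 102831) - 1160841) = (-1052484 + 1149/2) + (-925039 - 1160841) = -2103819/2 - 2085880 = -6275579/2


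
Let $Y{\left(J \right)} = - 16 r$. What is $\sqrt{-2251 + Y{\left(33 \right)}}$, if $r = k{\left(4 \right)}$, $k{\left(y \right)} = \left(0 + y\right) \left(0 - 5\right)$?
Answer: $i \sqrt{1931} \approx 43.943 i$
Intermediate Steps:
$k{\left(y \right)} = - 5 y$ ($k{\left(y \right)} = y \left(-5\right) = - 5 y$)
$r = -20$ ($r = \left(-5\right) 4 = -20$)
$Y{\left(J \right)} = 320$ ($Y{\left(J \right)} = \left(-16\right) \left(-20\right) = 320$)
$\sqrt{-2251 + Y{\left(33 \right)}} = \sqrt{-2251 + 320} = \sqrt{-1931} = i \sqrt{1931}$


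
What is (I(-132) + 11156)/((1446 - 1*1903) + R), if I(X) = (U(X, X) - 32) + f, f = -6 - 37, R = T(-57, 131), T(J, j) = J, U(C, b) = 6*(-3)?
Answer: -11063/514 ≈ -21.523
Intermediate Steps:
U(C, b) = -18
R = -57
f = -43
I(X) = -93 (I(X) = (-18 - 32) - 43 = -50 - 43 = -93)
(I(-132) + 11156)/((1446 - 1*1903) + R) = (-93 + 11156)/((1446 - 1*1903) - 57) = 11063/((1446 - 1903) - 57) = 11063/(-457 - 57) = 11063/(-514) = 11063*(-1/514) = -11063/514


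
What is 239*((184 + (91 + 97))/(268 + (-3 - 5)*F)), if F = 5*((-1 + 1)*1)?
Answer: 22227/67 ≈ 331.75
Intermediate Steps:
F = 0 (F = 5*(0*1) = 5*0 = 0)
239*((184 + (91 + 97))/(268 + (-3 - 5)*F)) = 239*((184 + (91 + 97))/(268 + (-3 - 5)*0)) = 239*((184 + 188)/(268 - 8*0)) = 239*(372/(268 + 0)) = 239*(372/268) = 239*(372*(1/268)) = 239*(93/67) = 22227/67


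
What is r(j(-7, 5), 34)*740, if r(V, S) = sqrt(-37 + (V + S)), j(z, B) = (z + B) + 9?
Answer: 1480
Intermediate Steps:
j(z, B) = 9 + B + z (j(z, B) = (B + z) + 9 = 9 + B + z)
r(V, S) = sqrt(-37 + S + V) (r(V, S) = sqrt(-37 + (S + V)) = sqrt(-37 + S + V))
r(j(-7, 5), 34)*740 = sqrt(-37 + 34 + (9 + 5 - 7))*740 = sqrt(-37 + 34 + 7)*740 = sqrt(4)*740 = 2*740 = 1480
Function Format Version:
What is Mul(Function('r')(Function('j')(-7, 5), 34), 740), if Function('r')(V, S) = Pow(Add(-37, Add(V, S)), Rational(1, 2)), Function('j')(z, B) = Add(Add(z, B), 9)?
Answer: 1480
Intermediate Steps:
Function('j')(z, B) = Add(9, B, z) (Function('j')(z, B) = Add(Add(B, z), 9) = Add(9, B, z))
Function('r')(V, S) = Pow(Add(-37, S, V), Rational(1, 2)) (Function('r')(V, S) = Pow(Add(-37, Add(S, V)), Rational(1, 2)) = Pow(Add(-37, S, V), Rational(1, 2)))
Mul(Function('r')(Function('j')(-7, 5), 34), 740) = Mul(Pow(Add(-37, 34, Add(9, 5, -7)), Rational(1, 2)), 740) = Mul(Pow(Add(-37, 34, 7), Rational(1, 2)), 740) = Mul(Pow(4, Rational(1, 2)), 740) = Mul(2, 740) = 1480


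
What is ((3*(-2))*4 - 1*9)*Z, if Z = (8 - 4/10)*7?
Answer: -8778/5 ≈ -1755.6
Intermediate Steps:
Z = 266/5 (Z = (8 - 4*⅒)*7 = (8 - ⅖)*7 = (38/5)*7 = 266/5 ≈ 53.200)
((3*(-2))*4 - 1*9)*Z = ((3*(-2))*4 - 1*9)*(266/5) = (-6*4 - 9)*(266/5) = (-24 - 9)*(266/5) = -33*266/5 = -8778/5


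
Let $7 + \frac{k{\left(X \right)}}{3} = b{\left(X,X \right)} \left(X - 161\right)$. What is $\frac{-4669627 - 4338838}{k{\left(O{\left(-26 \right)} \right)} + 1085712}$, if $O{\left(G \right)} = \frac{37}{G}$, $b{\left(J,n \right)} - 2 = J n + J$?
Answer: $- \frac{31666556168}{3811964049} \approx -8.3071$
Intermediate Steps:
$b{\left(J,n \right)} = 2 + J + J n$ ($b{\left(J,n \right)} = 2 + \left(J n + J\right) = 2 + \left(J + J n\right) = 2 + J + J n$)
$k{\left(X \right)} = -21 + 3 \left(-161 + X\right) \left(2 + X + X^{2}\right)$ ($k{\left(X \right)} = -21 + 3 \left(2 + X + X X\right) \left(X - 161\right) = -21 + 3 \left(2 + X + X^{2}\right) \left(-161 + X\right) = -21 + 3 \left(-161 + X\right) \left(2 + X + X^{2}\right)$)
$\frac{-4669627 - 4338838}{k{\left(O{\left(-26 \right)} \right)} + 1085712} = \frac{-4669627 - 4338838}{\left(-987 - 480 \left(\frac{37}{-26}\right)^{2} - 477 \frac{37}{-26} + 3 \left(\frac{37}{-26}\right)^{3}\right) + 1085712} = - \frac{9008465}{\left(-987 - 480 \left(37 \left(- \frac{1}{26}\right)\right)^{2} - 477 \cdot 37 \left(- \frac{1}{26}\right) + 3 \left(37 \left(- \frac{1}{26}\right)\right)^{3}\right) + 1085712} = - \frac{9008465}{\left(-987 - 480 \left(- \frac{37}{26}\right)^{2} - - \frac{17649}{26} + 3 \left(- \frac{37}{26}\right)^{3}\right) + 1085712} = - \frac{9008465}{\left(-987 - \frac{164280}{169} + \frac{17649}{26} + 3 \left(- \frac{50653}{17576}\right)\right) + 1085712} = - \frac{9008465}{\left(-987 - \frac{164280}{169} + \frac{17649}{26} - \frac{151959}{17576}\right) + 1085712} = - \frac{9008465}{- \frac{22653867}{17576} + 1085712} = - \frac{9008465}{\frac{19059820245}{17576}} = \left(-9008465\right) \frac{17576}{19059820245} = - \frac{31666556168}{3811964049}$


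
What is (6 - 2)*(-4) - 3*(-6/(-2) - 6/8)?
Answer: -91/4 ≈ -22.750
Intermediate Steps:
(6 - 2)*(-4) - 3*(-6/(-2) - 6/8) = 4*(-4) - 3*(-6*(-½) - 6*⅛) = -16 - 3*(3 - ¾) = -16 - 3*9/4 = -16 - 27/4 = -91/4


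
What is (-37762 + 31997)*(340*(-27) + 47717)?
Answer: -222165805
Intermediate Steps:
(-37762 + 31997)*(340*(-27) + 47717) = -5765*(-9180 + 47717) = -5765*38537 = -222165805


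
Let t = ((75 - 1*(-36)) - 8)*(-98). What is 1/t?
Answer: -1/10094 ≈ -9.9069e-5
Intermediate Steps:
t = -10094 (t = ((75 + 36) - 8)*(-98) = (111 - 8)*(-98) = 103*(-98) = -10094)
1/t = 1/(-10094) = -1/10094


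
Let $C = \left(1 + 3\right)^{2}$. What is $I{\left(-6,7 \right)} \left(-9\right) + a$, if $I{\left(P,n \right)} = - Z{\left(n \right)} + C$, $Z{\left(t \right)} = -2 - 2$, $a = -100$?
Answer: $-280$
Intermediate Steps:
$Z{\left(t \right)} = -4$
$C = 16$ ($C = 4^{2} = 16$)
$I{\left(P,n \right)} = 20$ ($I{\left(P,n \right)} = \left(-1\right) \left(-4\right) + 16 = 4 + 16 = 20$)
$I{\left(-6,7 \right)} \left(-9\right) + a = 20 \left(-9\right) - 100 = -180 - 100 = -280$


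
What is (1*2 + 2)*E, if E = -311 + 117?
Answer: -776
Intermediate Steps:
E = -194
(1*2 + 2)*E = (1*2 + 2)*(-194) = (2 + 2)*(-194) = 4*(-194) = -776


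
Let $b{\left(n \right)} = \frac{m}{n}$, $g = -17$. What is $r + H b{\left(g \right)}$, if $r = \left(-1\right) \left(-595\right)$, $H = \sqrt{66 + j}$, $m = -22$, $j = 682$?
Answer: $595 + \frac{44 \sqrt{187}}{17} \approx 630.39$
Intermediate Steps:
$H = 2 \sqrt{187}$ ($H = \sqrt{66 + 682} = \sqrt{748} = 2 \sqrt{187} \approx 27.35$)
$r = 595$
$b{\left(n \right)} = - \frac{22}{n}$
$r + H b{\left(g \right)} = 595 + 2 \sqrt{187} \left(- \frac{22}{-17}\right) = 595 + 2 \sqrt{187} \left(\left(-22\right) \left(- \frac{1}{17}\right)\right) = 595 + 2 \sqrt{187} \cdot \frac{22}{17} = 595 + \frac{44 \sqrt{187}}{17}$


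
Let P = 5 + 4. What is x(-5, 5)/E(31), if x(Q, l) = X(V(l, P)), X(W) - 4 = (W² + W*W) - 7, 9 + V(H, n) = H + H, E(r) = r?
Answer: -1/31 ≈ -0.032258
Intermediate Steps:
P = 9
V(H, n) = -9 + 2*H (V(H, n) = -9 + (H + H) = -9 + 2*H)
X(W) = -3 + 2*W² (X(W) = 4 + ((W² + W*W) - 7) = 4 + ((W² + W²) - 7) = 4 + (2*W² - 7) = 4 + (-7 + 2*W²) = -3 + 2*W²)
x(Q, l) = -3 + 2*(-9 + 2*l)²
x(-5, 5)/E(31) = (-3 + 2*(-9 + 2*5)²)/31 = (-3 + 2*(-9 + 10)²)*(1/31) = (-3 + 2*1²)*(1/31) = (-3 + 2*1)*(1/31) = (-3 + 2)*(1/31) = -1*1/31 = -1/31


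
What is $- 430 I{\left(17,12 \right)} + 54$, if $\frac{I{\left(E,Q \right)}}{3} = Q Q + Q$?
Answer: $-201186$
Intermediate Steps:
$I{\left(E,Q \right)} = 3 Q + 3 Q^{2}$ ($I{\left(E,Q \right)} = 3 \left(Q Q + Q\right) = 3 \left(Q^{2} + Q\right) = 3 \left(Q + Q^{2}\right) = 3 Q + 3 Q^{2}$)
$- 430 I{\left(17,12 \right)} + 54 = - 430 \cdot 3 \cdot 12 \left(1 + 12\right) + 54 = - 430 \cdot 3 \cdot 12 \cdot 13 + 54 = \left(-430\right) 468 + 54 = -201240 + 54 = -201186$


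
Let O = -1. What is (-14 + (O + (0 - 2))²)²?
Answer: 25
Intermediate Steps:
(-14 + (O + (0 - 2))²)² = (-14 + (-1 + (0 - 2))²)² = (-14 + (-1 - 2)²)² = (-14 + (-3)²)² = (-14 + 9)² = (-5)² = 25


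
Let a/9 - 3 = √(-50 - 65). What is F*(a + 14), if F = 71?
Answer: 2911 + 639*I*√115 ≈ 2911.0 + 6852.5*I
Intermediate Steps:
a = 27 + 9*I*√115 (a = 27 + 9*√(-50 - 65) = 27 + 9*√(-115) = 27 + 9*(I*√115) = 27 + 9*I*√115 ≈ 27.0 + 96.514*I)
F*(a + 14) = 71*((27 + 9*I*√115) + 14) = 71*(41 + 9*I*√115) = 2911 + 639*I*√115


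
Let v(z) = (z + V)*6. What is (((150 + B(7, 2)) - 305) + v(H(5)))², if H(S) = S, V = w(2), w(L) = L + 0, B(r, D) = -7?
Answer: 14400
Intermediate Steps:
w(L) = L
V = 2
v(z) = 12 + 6*z (v(z) = (z + 2)*6 = (2 + z)*6 = 12 + 6*z)
(((150 + B(7, 2)) - 305) + v(H(5)))² = (((150 - 7) - 305) + (12 + 6*5))² = ((143 - 305) + (12 + 30))² = (-162 + 42)² = (-120)² = 14400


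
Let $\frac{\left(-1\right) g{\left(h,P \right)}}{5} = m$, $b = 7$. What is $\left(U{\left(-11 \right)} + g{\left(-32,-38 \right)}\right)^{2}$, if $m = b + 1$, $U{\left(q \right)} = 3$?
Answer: $1369$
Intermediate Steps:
$m = 8$ ($m = 7 + 1 = 8$)
$g{\left(h,P \right)} = -40$ ($g{\left(h,P \right)} = \left(-5\right) 8 = -40$)
$\left(U{\left(-11 \right)} + g{\left(-32,-38 \right)}\right)^{2} = \left(3 - 40\right)^{2} = \left(-37\right)^{2} = 1369$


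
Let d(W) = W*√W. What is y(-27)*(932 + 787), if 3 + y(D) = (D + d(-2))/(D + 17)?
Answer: -5157/10 + 1719*I*√2/5 ≈ -515.7 + 486.21*I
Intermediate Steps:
d(W) = W^(3/2)
y(D) = -3 + (D - 2*I*√2)/(17 + D) (y(D) = -3 + (D + (-2)^(3/2))/(D + 17) = -3 + (D - 2*I*√2)/(17 + D))
y(-27)*(932 + 787) = ((-51 - 2*(-27) - 2*I*√2)/(17 - 27))*(932 + 787) = ((-51 + 54 - 2*I*√2)/(-10))*1719 = -(3 - 2*I*√2)/10*1719 = (-3/10 + I*√2/5)*1719 = -5157/10 + 1719*I*√2/5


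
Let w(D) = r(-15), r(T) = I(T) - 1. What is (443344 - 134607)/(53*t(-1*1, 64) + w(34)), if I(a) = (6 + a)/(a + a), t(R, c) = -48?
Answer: -3087370/25447 ≈ -121.33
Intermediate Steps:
I(a) = (6 + a)/(2*a) (I(a) = (6 + a)/((2*a)) = (6 + a)*(1/(2*a)) = (6 + a)/(2*a))
r(T) = -1 + (6 + T)/(2*T) (r(T) = (6 + T)/(2*T) - 1 = -1 + (6 + T)/(2*T))
w(D) = -7/10 (w(D) = (½)*(6 - 1*(-15))/(-15) = (½)*(-1/15)*(6 + 15) = (½)*(-1/15)*21 = -7/10)
(443344 - 134607)/(53*t(-1*1, 64) + w(34)) = (443344 - 134607)/(53*(-48) - 7/10) = 308737/(-2544 - 7/10) = 308737/(-25447/10) = 308737*(-10/25447) = -3087370/25447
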